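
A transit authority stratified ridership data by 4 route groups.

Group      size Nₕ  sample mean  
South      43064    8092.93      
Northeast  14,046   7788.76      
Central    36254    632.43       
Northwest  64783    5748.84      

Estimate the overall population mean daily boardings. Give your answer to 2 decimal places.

N = 43064 + 14046 + 36254 + 64783 = 158147.
Overall mean = Σ (Nₕ/N)·x̄ₕ — weight by population share, not a simple average.
Σ Nₕx̄ₕ = 43064·8092.93 + 14046·7788.76 + 36254·632.43 + 64783·5748.84 = 348513937.52 + 109400922.96 + 22928117.22 + 372427101.72 = 853270079.42.
Divide by N: 853270079.42 / 158147 = 5395.4237... → 5395.42.

5395.42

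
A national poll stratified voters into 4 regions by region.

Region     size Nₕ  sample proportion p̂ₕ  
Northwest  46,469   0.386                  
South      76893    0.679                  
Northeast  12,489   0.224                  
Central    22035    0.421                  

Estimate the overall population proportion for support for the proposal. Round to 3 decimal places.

Wₕ = Nₕ/N with N = 157886: 0.2943, 0.4870, 0.0791, 0.1396.
p̂_st = 0.2943·0.386 + 0.4870·0.679 + 0.0791·0.224 + 0.1396·0.421 ≈ 0.52077... → 0.521.

0.521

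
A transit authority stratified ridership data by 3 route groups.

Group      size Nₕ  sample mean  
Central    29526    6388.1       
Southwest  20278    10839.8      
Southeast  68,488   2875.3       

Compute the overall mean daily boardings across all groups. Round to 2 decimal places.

N = 29526 + 20278 + 68488 = 118292.
Weight each subgroup mean by Nₕ/N and sum.
Σ Nₕx̄ₕ = 29526·6388.1 + 20278·10839.8 + 68488·2875.3 = 188615040.6 + 219809464.4 + 196923546.4 = 605348051.4.
Divide by N: 605348051.4 / 118292 = 5117.4048... → 5117.40.

5117.40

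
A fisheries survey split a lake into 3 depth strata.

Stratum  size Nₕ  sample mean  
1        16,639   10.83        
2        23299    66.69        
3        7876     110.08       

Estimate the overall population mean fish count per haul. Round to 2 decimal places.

N = 16639 + 23299 + 7876 = 47814.
Weight each subgroup mean by Nₕ/N and sum.
Σ Nₕx̄ₕ = 16639·10.83 + 23299·66.69 + 7876·110.08 = 180200.37 + 1553810.31 + 866990.08 = 2601000.76.
Divide by N: 2601000.76 / 47814 = 54.3983... → 54.40.

54.40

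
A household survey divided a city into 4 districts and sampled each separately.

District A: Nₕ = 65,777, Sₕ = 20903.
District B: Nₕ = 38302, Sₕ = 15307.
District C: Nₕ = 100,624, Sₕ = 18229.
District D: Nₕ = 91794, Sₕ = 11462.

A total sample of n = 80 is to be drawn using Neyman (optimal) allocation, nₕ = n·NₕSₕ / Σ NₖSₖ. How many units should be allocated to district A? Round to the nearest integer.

23

Σ NₕSₕ = 65777·20903 + 38302·15307 + 100624·18229 + 91794·11462 = 4847643069.
Share for A: 1374936631/4847643069 = 0.28363.
n_A = 80 × 0.28363 = 22.690... → 23.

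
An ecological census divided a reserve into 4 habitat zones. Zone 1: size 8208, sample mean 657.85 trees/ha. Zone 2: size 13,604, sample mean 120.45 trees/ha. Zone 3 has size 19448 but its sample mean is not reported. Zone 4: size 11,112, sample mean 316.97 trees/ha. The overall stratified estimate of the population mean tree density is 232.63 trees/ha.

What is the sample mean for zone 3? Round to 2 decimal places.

83.45

Σ Nₕx̄ₕ = N·μ, so 19448·x̄_3 = 52372·232.63 − (8208·657.85 + 13604·120.45 + 11112·316.97).
= 12183298.36 − 10560405.24 = 1622893.12.
x̄_3 = 1622893.12 / 19448 = 83.4478... → 83.45.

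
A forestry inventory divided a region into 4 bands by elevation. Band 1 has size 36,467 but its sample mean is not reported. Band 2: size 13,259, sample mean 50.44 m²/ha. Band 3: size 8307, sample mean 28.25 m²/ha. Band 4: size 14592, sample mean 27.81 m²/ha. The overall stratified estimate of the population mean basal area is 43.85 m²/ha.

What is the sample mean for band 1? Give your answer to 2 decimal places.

Σ Nₕx̄ₕ = N·μ, so 36467·x̄_1 = 72625·43.85 − (13259·50.44 + 8307·28.25 + 14592·27.81).
= 3184606.25 − 1309260.23 = 1875346.02.
x̄_1 = 1875346.02 / 36467 = 51.4258... → 51.43.

51.43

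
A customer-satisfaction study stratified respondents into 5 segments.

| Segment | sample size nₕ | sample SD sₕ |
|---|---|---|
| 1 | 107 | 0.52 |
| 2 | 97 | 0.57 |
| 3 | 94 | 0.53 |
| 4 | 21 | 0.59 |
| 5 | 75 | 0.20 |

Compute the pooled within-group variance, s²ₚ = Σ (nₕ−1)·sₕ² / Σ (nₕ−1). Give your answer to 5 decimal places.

0.24653

Degrees of freedom: 106 + 96 + 93 + 20 + 74 = 389.
Σ(nₕ−1)sₕ² = 106·0.2704 + 96·0.3249 + 93·0.2809 + 20·0.3481 + 74·0.04 = 95.8985.
s²ₚ = 95.8985 / 389 = 0.2465257... → 0.24653.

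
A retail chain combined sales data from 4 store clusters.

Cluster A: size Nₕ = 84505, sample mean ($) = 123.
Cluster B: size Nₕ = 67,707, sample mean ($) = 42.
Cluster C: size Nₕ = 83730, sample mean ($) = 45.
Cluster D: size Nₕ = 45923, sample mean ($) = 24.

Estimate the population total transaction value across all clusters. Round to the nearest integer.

A: 84505·123 = 10394115
B: 67707·42 = 2843694
C: 83730·45 = 3767850
D: 45923·24 = 1102152
τ̂ = Σ Nₕx̄ₕ = 18107811.

18107811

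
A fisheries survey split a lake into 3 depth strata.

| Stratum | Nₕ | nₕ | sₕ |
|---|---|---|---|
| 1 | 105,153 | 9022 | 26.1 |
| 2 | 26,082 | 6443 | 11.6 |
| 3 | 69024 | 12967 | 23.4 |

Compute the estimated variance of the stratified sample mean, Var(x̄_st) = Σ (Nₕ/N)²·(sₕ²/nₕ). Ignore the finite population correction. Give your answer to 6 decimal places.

0.026189

N = 200259; Wₕ = Nₕ/N.
stratum 1: (105153/200259)²·26.1²/9022 = 0.020817925
stratum 2: (26082/200259)²·11.6²/6443 = 0.000354263
stratum 3: (69024/200259)²·23.4²/12967 = 0.005016587
Sum = 0.026188775 → 0.026189.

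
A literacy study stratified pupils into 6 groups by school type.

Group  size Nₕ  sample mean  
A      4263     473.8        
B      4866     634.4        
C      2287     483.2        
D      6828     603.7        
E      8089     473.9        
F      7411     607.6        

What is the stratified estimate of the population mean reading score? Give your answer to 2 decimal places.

N = 4263 + 4866 + 2287 + 6828 + 8089 + 7411 = 33744.
Overall mean = Σ (Nₕ/N)·x̄ₕ — weight by population share, not a simple average.
Σ Nₕx̄ₕ = 4263·473.8 + 4866·634.4 + 2287·483.2 + 6828·603.7 + 8089·473.9 + 7411·607.6 = 2019809.4 + 3086990.4 + 1105078.4 + 4122063.6 + 3833377.1 + 4502923.6 = 18670242.5.
Divide by N: 18670242.5 / 33744 = 553.2907... → 553.29.

553.29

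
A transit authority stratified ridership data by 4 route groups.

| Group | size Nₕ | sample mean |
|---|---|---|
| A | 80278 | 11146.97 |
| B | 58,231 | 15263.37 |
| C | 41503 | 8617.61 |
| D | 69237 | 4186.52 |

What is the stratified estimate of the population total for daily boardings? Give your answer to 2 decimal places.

2431176509.20

A: 80278·11146.97 = 894856457.66
B: 58231·15263.37 = 888801298.47
C: 41503·8617.61 = 357656667.83
D: 69237·4186.52 = 289862085.24
τ̂ = Σ Nₕx̄ₕ = 2431176509.20.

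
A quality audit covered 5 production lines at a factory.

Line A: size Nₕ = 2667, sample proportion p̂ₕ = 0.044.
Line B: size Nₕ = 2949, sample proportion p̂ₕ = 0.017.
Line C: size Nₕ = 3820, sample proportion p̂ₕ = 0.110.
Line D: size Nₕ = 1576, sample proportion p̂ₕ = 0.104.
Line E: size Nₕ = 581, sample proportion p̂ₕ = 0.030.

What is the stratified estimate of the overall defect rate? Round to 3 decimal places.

Wₕ = Nₕ/N with N = 11593: 0.2301, 0.2544, 0.3295, 0.1359, 0.0501.
p̂_st = 0.2301·0.044 + 0.2544·0.017 + 0.3295·0.110 + 0.1359·0.104 + 0.0501·0.030 ≈ 0.06633... → 0.066.

0.066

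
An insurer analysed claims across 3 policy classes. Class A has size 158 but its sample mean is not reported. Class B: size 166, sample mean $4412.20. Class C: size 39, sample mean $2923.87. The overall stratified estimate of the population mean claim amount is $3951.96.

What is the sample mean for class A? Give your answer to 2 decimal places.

Σ Nₕx̄ₕ = N·μ, so 158·x̄_A = 363·3951.96 − (166·4412.20 + 39·2923.87).
= 1434561.48 − 846456.13 = 588105.35.
x̄_A = 588105.35 / 158 = 3722.1858... → 3722.19.

3722.19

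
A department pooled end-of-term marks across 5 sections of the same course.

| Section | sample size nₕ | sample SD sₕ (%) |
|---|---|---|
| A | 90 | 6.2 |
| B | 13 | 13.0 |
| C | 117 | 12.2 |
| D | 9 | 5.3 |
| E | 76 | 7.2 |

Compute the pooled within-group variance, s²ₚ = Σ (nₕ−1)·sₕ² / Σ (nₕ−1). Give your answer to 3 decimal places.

89.424

Degrees of freedom: 89 + 12 + 116 + 8 + 75 = 300.
Σ(nₕ−1)sₕ² = 89·38.44 + 12·169 + 116·148.84 + 8·28.09 + 75·51.84 = 26827.32.
s²ₚ = 26827.32 / 300 = 89.4244 → 89.424.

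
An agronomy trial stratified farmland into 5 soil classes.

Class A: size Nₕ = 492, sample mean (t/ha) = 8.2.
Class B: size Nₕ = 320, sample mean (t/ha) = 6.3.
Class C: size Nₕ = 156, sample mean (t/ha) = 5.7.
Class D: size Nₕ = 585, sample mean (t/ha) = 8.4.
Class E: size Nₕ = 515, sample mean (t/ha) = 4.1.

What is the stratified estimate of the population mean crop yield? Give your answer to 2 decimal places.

6.75

N = 2068; weights Wₕ = Nₕ/N = (0.2379, 0.1547, 0.0754, 0.2829, 0.2490).
x̄_st = Σ Wₕ·x̄ₕ = 0.2379·8.2 + 0.1547·6.3 + 0.0754·5.7 + 0.2829·8.4 + 0.2490·4.1 ≈ 6.7529...
→ 6.75.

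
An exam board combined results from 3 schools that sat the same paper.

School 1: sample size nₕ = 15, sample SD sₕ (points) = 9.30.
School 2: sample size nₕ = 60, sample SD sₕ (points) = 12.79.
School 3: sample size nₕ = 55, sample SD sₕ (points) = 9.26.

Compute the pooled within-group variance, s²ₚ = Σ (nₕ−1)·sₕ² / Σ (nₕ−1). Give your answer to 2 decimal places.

1: (15−1)·9.30² = 14·86.49 = 1210.86
2: (60−1)·12.79² = 59·163.5841 = 9651.4619
3: (55−1)·9.26² = 54·85.7476 = 4630.3704
Numerator = 15492.6923; denominator = Σ(nₕ−1) = 127.
s²ₚ = 15492.6923/127 = 121.9897... → 121.99.

121.99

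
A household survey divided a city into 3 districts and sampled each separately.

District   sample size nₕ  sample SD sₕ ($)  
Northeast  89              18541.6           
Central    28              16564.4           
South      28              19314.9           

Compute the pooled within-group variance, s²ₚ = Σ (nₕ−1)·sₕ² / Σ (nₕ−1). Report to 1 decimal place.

336159218.6

Northeast: (89−1)·18541.6² = 88·343790930.56 = 30253601889.28
Central: (28−1)·16564.4² = 27·274379347.36 = 7408242378.72
South: (28−1)·19314.9² = 27·373065362.01 = 10072764774.27
Numerator = 47734609042.27; denominator = Σ(nₕ−1) = 142.
s²ₚ = 47734609042.27/142 = 336159218.608... → 336159218.6.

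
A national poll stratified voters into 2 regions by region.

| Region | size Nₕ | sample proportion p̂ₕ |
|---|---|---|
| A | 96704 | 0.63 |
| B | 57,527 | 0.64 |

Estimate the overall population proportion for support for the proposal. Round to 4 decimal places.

0.6337

Wₕ = Nₕ/N with N = 154231: 0.6270, 0.3730.
p̂_st = 0.6270·0.63 + 0.3730·0.64 ≈ 0.633730... → 0.6337.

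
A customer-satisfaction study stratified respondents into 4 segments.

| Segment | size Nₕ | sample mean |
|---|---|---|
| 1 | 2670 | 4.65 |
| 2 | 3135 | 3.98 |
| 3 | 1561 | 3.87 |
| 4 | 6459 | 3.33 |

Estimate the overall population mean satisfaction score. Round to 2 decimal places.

3.79

N = 2670 + 3135 + 1561 + 6459 = 13825.
Overall mean = Σ (Nₕ/N)·x̄ₕ — weight by population share, not a simple average.
Σ Nₕx̄ₕ = 2670·4.65 + 3135·3.98 + 1561·3.87 + 6459·3.33 = 12415.5 + 12477.3 + 6041.07 + 21508.47 = 52442.34.
Divide by N: 52442.34 / 13825 = 3.7933... → 3.79.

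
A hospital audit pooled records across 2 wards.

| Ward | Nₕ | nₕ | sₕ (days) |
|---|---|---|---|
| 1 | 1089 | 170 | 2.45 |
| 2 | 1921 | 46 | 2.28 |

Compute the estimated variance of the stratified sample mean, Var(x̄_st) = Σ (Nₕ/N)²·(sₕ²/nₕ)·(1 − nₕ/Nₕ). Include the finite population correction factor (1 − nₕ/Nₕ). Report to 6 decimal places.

N = 3010; Wₕ = Nₕ/N.
ward 1: (1089/3010)²·2.45²/170·(1 − 170/1089) = 0.003900261
ward 2: (1921/3010)²·2.28²/46·(1 − 46/1921) = 0.044927009
Sum = 0.048827270 → 0.048827.

0.048827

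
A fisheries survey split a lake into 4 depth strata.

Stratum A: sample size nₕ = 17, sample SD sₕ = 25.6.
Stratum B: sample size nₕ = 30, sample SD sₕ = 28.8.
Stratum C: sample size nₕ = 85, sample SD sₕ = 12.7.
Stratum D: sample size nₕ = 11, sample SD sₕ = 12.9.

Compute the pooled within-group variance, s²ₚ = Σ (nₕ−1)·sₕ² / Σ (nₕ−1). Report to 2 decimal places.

A: (17−1)·25.6² = 16·655.36 = 10485.76
B: (30−1)·28.8² = 29·829.44 = 24053.76
C: (85−1)·12.7² = 84·161.29 = 13548.36
D: (11−1)·12.9² = 10·166.41 = 1664.1
Numerator = 49751.98; denominator = Σ(nₕ−1) = 139.
s²ₚ = 49751.98/139 = 357.9279... → 357.93.

357.93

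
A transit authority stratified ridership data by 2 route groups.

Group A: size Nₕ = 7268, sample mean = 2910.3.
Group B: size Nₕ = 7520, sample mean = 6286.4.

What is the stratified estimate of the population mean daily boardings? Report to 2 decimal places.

4627.12

x̄_st = (Σ Nₕx̄ₕ) / (Σ Nₕ) = (7268·2910.3 + 7520·6286.4) / 14788
= 68425788.4 / 14788 = 4627.1158... → 4627.12.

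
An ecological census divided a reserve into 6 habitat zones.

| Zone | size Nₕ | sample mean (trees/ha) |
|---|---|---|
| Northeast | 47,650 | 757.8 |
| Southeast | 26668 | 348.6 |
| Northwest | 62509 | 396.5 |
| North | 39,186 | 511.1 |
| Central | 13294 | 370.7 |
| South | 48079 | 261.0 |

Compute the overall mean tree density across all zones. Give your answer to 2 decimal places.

453.67

x̄_st = (Σ Nₕx̄ₕ) / (Σ Nₕ) = (47650·757.8 + 26668·348.6 + 62509·396.5 + 39186·511.1 + 13294·370.7 + 48079·261.0) / 237386
= 107695122.7 / 237386 = 453.6709... → 453.67.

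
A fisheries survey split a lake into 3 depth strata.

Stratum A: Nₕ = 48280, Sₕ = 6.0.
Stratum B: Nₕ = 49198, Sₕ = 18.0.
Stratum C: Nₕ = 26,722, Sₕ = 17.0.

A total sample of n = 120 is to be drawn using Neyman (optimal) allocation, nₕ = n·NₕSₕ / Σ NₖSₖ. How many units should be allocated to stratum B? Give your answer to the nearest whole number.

65

Σ NₕSₕ = 48280·6.0 + 49198·18.0 + 26722·17.0 = 1629518.
Share for B: 885564/1629518 = 0.54345.
n_B = 120 × 0.54345 = 65.214... → 65.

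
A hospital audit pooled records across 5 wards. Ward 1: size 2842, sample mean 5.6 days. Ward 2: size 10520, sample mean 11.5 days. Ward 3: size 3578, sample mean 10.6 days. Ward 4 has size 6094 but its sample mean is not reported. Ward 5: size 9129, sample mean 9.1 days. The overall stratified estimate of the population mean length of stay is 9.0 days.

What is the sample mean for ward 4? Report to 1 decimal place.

Σ Nₕx̄ₕ = N·μ, so 6094·x̄_4 = 32163·9.0 − (2842·5.6 + 10520·11.5 + 3578·10.6 + 9129·9.1).
= 289467 − 257895.9 = 31571.1.
x̄_4 = 31571.1 / 6094 = 5.181... → 5.2.

5.2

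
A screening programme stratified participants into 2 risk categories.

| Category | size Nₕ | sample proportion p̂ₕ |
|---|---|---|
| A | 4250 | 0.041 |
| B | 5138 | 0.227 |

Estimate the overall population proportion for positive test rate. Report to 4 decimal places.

Wₕ = Nₕ/N with N = 9388: 0.4527, 0.5473.
p̂_st = 0.4527·0.041 + 0.5473·0.227 ≈ 0.142797... → 0.1428.

0.1428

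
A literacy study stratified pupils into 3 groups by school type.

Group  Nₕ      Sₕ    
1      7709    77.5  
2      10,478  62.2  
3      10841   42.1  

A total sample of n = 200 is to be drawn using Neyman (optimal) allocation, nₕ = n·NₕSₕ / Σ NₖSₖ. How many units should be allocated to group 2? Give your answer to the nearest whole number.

76

1: NₕSₕ = 7709·77.5 = 597447.5
2: NₕSₕ = 10478·62.2 = 651731.6
3: NₕSₕ = 10841·42.1 = 456406.1
Σ NₕSₕ = 1705585.2.
n_2 = 200·651731.6/1705585.2 = 76.423... → 76.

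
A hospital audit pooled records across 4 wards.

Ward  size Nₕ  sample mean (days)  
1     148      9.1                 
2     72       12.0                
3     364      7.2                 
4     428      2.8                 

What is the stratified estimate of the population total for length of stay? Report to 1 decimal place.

Estimate total by summing Nₕ·x̄ₕ over strata.
148·9.1 + 72·12.0 + 364·7.2 + 428·2.8 = 1346.8 + 864 + 2620.8 + 1198.4 = 6030.0.

6030.0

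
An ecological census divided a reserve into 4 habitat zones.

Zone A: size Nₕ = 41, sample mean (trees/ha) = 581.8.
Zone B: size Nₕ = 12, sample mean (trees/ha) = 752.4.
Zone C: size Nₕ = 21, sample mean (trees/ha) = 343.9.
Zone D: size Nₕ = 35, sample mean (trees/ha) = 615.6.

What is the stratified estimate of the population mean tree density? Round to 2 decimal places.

565.60

N = 109; weights Wₕ = Nₕ/N = (0.3761, 0.1101, 0.1927, 0.3211).
x̄_st = Σ Wₕ·x̄ₕ = 0.3761·581.8 + 0.1101·752.4 + 0.1927·343.9 + 0.3211·615.6 ≈ 565.6009...
→ 565.60.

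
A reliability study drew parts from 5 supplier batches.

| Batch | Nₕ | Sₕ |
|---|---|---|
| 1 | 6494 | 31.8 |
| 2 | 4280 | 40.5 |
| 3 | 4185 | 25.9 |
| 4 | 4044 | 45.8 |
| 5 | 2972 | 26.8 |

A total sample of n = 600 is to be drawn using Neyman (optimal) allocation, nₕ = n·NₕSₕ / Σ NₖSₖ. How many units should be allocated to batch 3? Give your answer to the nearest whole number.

Σ NₕSₕ = 6494·31.8 + 4280·40.5 + 4185·25.9 + 4044·45.8 + 2972·26.8 = 753105.5.
Share for 3: 108391.5/753105.5 = 0.14393.
n_3 = 600 × 0.14393 = 86.356... → 86.

86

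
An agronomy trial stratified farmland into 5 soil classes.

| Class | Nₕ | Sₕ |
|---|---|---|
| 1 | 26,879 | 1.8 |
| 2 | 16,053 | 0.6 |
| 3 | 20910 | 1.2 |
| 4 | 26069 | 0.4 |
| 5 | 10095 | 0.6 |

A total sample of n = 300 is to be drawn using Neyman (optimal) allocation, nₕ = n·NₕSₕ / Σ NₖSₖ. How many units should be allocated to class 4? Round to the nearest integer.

31

Σ NₕSₕ = 26879·1.8 + 16053·0.6 + 20910·1.2 + 26069·0.4 + 10095·0.6 = 99590.6.
Share for 4: 10427.6/99590.6 = 0.10470.
n_4 = 300 × 0.10470 = 31.411... → 31.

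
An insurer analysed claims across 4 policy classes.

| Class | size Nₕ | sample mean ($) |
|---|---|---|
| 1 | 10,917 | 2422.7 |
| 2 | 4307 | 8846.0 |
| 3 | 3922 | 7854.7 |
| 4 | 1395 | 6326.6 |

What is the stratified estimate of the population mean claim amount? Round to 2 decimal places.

N = 20541; weights Wₕ = Nₕ/N = (0.5315, 0.2097, 0.1909, 0.0679).
x̄_st = Σ Wₕ·x̄ₕ = 0.5315·2422.7 + 0.2097·8846.0 + 0.1909·7854.7 + 0.0679·6326.6 ≈ 5071.8114...
→ 5071.81.

5071.81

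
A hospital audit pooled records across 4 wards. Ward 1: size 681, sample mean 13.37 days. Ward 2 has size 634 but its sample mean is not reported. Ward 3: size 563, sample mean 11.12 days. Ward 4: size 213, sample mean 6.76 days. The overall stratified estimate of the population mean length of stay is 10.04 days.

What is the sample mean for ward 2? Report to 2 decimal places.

Σ Nₕx̄ₕ = N·μ, so 634·x̄_2 = 2091·10.04 − (681·13.37 + 563·11.12 + 213·6.76).
= 20993.64 − 16805.41 = 4188.23.
x̄_2 = 4188.23 / 634 = 6.6060... → 6.61.

6.61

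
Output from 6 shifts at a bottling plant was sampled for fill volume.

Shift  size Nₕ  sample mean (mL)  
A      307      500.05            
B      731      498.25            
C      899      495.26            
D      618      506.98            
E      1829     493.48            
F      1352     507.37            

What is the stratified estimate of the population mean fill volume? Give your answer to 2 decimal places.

499.45

N = 5736; weights Wₕ = Nₕ/N = (0.0535, 0.1274, 0.1567, 0.1077, 0.3189, 0.2357).
x̄_st = Σ Wₕ·x̄ₕ = 0.0535·500.05 + 0.1274·498.25 + 0.1567·495.26 + 0.1077·506.98 + 0.3189·493.48 + 0.2357·507.37 ≈ 499.4469...
→ 499.45.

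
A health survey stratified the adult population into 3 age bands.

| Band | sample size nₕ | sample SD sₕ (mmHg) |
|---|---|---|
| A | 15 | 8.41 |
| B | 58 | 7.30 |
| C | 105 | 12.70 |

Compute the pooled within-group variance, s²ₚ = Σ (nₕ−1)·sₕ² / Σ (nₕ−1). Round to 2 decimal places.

Degrees of freedom: 14 + 57 + 104 = 175.
Σ(nₕ−1)sₕ² = 14·70.7281 + 57·53.29 + 104·161.29 = 20801.8834.
s²ₚ = 20801.8834 / 175 = 118.8679... → 118.87.

118.87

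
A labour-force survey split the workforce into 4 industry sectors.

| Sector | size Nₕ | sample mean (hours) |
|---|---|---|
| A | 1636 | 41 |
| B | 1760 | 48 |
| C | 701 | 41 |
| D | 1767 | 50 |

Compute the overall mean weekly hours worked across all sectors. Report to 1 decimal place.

45.8

N = 5864; weights Wₕ = Nₕ/N = (0.2790, 0.3001, 0.1195, 0.3013).
x̄_st = Σ Wₕ·x̄ₕ = 0.2790·41 + 0.3001·48 + 0.1195·41 + 0.3013·50 ≈ 45.813...
→ 45.8.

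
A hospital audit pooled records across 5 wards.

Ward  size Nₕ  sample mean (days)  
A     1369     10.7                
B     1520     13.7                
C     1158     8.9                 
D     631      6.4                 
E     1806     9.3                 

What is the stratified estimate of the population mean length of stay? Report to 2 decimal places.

10.27

N = 6484; weights Wₕ = Nₕ/N = (0.2111, 0.2344, 0.1786, 0.0973, 0.2785).
x̄_st = Σ Wₕ·x̄ₕ = 0.2111·10.7 + 0.2344·13.7 + 0.1786·8.9 + 0.0973·6.4 + 0.2785·9.3 ≈ 10.2734...
→ 10.27.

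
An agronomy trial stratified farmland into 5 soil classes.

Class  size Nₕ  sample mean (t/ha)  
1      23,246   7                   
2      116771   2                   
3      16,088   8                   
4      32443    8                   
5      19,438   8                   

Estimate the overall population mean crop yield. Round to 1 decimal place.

4.5

N = 207986; weights Wₕ = Nₕ/N = (0.1118, 0.5614, 0.0774, 0.1560, 0.0935).
x̄_st = Σ Wₕ·x̄ₕ = 0.1118·7 + 0.5614·2 + 0.0774·8 + 0.1560·8 + 0.0935·8 ≈ 4.520...
→ 4.5.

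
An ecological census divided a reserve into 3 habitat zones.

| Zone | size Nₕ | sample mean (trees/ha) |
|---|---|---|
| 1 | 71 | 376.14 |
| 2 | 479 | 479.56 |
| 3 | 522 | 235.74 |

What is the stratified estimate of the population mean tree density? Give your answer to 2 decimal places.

353.98

x̄_st = (Σ Nₕx̄ₕ) / (Σ Nₕ) = (71·376.14 + 479·479.56 + 522·235.74) / 1072
= 379471.46 / 1072 = 353.9846... → 353.98.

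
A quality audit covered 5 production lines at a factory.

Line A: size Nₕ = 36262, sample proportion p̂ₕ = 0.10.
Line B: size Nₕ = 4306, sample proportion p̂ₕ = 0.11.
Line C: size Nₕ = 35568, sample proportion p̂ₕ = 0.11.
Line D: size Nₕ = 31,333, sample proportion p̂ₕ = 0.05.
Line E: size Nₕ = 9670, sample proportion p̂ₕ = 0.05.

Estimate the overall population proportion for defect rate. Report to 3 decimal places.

0.086

Wₕ = Nₕ/N with N = 117139: 0.3096, 0.0368, 0.3036, 0.2675, 0.0826.
p̂_st = 0.3096·0.10 + 0.0368·0.11 + 0.3036·0.11 + 0.2675·0.05 + 0.0826·0.05 ≈ 0.08590... → 0.086.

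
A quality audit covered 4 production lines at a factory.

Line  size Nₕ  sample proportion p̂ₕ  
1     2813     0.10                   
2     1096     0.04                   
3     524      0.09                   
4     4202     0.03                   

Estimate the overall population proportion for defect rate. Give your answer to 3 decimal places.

Wₕ = Nₕ/N with N = 8635: 0.3258, 0.1269, 0.0607, 0.4866.
p̂_st = 0.3258·0.10 + 0.1269·0.04 + 0.0607·0.09 + 0.4866·0.03 ≈ 0.05771... → 0.058.

0.058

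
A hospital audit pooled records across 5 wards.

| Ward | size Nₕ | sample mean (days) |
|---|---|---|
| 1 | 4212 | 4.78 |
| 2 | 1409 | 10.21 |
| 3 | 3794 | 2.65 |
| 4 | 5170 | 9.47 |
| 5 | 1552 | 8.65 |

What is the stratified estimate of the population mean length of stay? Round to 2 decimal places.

x̄_st = (Σ Nₕx̄ₕ) / (Σ Nₕ) = (4212·4.78 + 1409·10.21 + 3794·2.65 + 5170·9.47 + 1552·8.65) / 16137
= 106958.05 / 16137 = 6.6281... → 6.63.

6.63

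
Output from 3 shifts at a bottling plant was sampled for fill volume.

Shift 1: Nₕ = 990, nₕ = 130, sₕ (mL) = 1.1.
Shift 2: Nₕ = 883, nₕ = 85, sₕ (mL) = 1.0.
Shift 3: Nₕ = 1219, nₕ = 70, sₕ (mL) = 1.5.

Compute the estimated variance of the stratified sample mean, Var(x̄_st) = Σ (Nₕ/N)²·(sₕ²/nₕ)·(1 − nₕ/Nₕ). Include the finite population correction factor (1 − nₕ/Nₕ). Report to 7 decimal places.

0.0064050

N = 3092. Term for each stratum: Wₕ²sₕ²/nₕ·(1−nₕ/Nₕ).
Var(x̄_st) = 0.0008288896 + 0.0008670930 + 0.0047090060 = 0.0064049886 → 0.0064050.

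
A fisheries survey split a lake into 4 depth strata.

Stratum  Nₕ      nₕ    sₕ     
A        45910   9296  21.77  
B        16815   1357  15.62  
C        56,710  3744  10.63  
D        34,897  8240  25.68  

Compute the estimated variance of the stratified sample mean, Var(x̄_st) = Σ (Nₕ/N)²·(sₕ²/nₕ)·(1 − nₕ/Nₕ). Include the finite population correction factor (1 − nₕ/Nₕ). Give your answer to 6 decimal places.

N = 154332. Term for each stratum: Wₕ²sₕ²/nₕ·(1−nₕ/Nₕ).
Var(x̄_st) = 0.003598017 + 0.001962097 + 0.003806059 + 0.003125721 = 0.012491894 → 0.012492.

0.012492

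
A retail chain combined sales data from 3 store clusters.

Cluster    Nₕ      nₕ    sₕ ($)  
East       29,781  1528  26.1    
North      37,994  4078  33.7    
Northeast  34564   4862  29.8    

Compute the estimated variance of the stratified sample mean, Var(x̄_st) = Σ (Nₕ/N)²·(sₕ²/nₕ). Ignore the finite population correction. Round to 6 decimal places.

0.096973

N = 102339; Wₕ = Nₕ/N.
cluster East: (29781/102339)²·26.1²/1528 = 0.037753209
cluster North: (37994/102339)²·33.7²/4078 = 0.038384888
cluster Northeast: (34564/102339)²·29.8²/4862 = 0.020834507
Sum = 0.096972604 → 0.096973.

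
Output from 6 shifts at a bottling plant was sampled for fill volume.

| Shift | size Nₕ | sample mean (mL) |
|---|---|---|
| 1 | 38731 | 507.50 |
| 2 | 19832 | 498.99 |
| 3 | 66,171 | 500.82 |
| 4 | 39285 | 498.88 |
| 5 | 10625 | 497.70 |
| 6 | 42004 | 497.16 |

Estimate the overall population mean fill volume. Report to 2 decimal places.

x̄_st = (Σ Nₕx̄ₕ) / (Σ Nₕ) = (38731·507.50 + 19832·498.99 + 66171·500.82 + 39285·498.88 + 10625·497.70 + 42004·497.16) / 216648
= 108460984.34 / 216648 = 500.6323... → 500.63.

500.63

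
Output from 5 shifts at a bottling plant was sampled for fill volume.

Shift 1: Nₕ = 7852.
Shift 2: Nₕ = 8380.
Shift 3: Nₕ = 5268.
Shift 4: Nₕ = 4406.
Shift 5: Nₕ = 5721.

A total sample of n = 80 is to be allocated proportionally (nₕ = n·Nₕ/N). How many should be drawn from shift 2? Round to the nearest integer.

21

Share of shift 2 = 8380/31627 = 0.26496.
Allocate 80 × 0.26496 = 21.197... → 21.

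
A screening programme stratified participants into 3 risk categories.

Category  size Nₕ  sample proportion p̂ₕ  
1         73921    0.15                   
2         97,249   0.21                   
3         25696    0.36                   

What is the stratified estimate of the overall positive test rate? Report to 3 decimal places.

0.207

Wₕ = Nₕ/N with N = 196866: 0.3755, 0.4940, 0.1305.
p̂_st = 0.3755·0.15 + 0.4940·0.21 + 0.1305·0.36 ≈ 0.20705... → 0.207.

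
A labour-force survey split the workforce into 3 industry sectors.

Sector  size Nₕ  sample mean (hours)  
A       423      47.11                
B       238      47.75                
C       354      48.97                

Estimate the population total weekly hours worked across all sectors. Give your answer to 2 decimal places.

Population total = Σ Nₕ·x̄ₕ (each stratum's size times its mean).
423·47.11 + 238·47.75 + 354·48.97 = 19927.53 + 11364.5 + 17335.38 = 48627.41.

48627.41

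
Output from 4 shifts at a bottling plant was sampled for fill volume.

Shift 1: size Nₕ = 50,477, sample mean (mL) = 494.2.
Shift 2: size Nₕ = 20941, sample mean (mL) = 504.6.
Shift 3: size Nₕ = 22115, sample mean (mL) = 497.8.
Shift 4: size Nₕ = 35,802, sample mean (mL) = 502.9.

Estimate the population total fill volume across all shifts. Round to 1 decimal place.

64526234.8

1: 50477·494.2 = 24945733.4
2: 20941·504.6 = 10566828.6
3: 22115·497.8 = 11008847
4: 35802·502.9 = 18004825.8
τ̂ = Σ Nₕx̄ₕ = 64526234.8.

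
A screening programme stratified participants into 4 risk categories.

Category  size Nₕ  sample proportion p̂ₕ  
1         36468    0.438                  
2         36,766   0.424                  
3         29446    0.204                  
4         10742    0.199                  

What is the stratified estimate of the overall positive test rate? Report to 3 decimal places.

0.350

N = 36468 + 36766 + 29446 + 10742 = 113422.
Overall proportion = Σ (Nₕ/N)·p̂ₕ.
Σ Nₕp̂ₕ = 15972.984 + 15588.784 + 6006.984 + 2137.658 = 39706.41.
39706.41 / 113422 = 0.35008... → 0.350.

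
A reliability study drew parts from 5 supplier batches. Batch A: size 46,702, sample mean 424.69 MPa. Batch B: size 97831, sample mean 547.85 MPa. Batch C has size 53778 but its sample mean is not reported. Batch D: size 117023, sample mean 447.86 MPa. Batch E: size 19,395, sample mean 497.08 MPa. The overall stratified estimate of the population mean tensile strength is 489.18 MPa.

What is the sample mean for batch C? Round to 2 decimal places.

N = 46702 + 97831 + 53778 + 117023 + 19395 = 334729.
Overall total = μ·N = 489.18·334729 = 163742732.22.
Subtract the known strata: 46702·424.69 + 97831·547.85 + 117023·447.86 + 19395·497.08 = 135481373.11.
Remaining total for batch C: 163742732.22 − 135481373.11 = 28261359.11.
Divide by its size: 28261359.11 / 53778 = 525.5190... → 525.52.

525.52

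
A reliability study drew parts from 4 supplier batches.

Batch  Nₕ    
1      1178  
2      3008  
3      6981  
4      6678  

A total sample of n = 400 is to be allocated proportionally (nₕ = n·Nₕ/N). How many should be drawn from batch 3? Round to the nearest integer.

156

N = 1178 + 3008 + 6981 + 6678 = 17845.
n_3 = 400·6981/17845 = 156.481... → 156.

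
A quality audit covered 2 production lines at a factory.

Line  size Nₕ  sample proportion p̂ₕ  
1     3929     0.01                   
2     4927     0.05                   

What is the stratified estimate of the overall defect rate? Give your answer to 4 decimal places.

Wₕ = Nₕ/N with N = 8856: 0.4437, 0.5563.
p̂_st = 0.4437·0.01 + 0.5563·0.05 ≈ 0.032254... → 0.0323.

0.0323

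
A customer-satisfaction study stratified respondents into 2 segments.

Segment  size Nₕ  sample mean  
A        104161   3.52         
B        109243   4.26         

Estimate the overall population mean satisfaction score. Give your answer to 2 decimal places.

3.90

N = 104161 + 109243 = 213404.
The stratified mean weights each stratum mean by its population share Nₕ/N.
Σ Nₕx̄ₕ = 104161·3.52 + 109243·4.26 = 366646.72 + 465375.18 = 832021.9.
Divide by N: 832021.9 / 213404 = 3.8988... → 3.90.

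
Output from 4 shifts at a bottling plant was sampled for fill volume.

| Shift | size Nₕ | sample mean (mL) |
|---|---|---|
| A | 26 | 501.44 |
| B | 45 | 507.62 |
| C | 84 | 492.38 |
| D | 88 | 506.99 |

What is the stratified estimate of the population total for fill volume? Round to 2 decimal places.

121855.38

A: 26·501.44 = 13037.44
B: 45·507.62 = 22842.9
C: 84·492.38 = 41359.92
D: 88·506.99 = 44615.12
τ̂ = Σ Nₕx̄ₕ = 121855.38.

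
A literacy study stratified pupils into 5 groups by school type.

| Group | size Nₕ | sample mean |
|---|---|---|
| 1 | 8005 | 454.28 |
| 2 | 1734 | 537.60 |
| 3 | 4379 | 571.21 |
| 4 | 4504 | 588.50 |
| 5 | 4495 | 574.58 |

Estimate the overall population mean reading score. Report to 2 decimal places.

532.22

x̄_st = (Σ Nₕx̄ₕ) / (Σ Nₕ) = (8005·454.28 + 1734·537.60 + 4379·571.21 + 4504·588.50 + 4495·574.58) / 23117
= 12303379.49 / 23117 = 532.2222... → 532.22.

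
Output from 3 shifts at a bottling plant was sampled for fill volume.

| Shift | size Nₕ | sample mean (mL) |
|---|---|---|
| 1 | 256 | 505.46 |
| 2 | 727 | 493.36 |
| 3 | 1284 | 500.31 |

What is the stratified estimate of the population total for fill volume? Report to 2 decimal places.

1130468.52

Estimate total by summing Nₕ·x̄ₕ over strata.
256·505.46 + 727·493.36 + 1284·500.31 = 129397.76 + 358672.72 + 642398.04 = 1130468.52.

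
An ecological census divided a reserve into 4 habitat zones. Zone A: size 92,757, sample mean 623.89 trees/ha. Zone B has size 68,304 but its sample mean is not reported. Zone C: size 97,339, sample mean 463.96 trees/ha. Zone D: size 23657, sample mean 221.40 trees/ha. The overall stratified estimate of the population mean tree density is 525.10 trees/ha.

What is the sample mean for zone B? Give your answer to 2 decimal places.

583.26

N = 92757 + 68304 + 97339 + 23657 = 282057.
Overall total = μ·N = 525.10·282057 = 148108130.7.
Subtract the known strata: 92757·623.89 + 97339·463.96 + 23657·221.40 = 108269226.97.
Remaining total for zone B: 148108130.7 − 108269226.97 = 39838903.73.
Divide by its size: 39838903.73 / 68304 = 583.2587... → 583.26.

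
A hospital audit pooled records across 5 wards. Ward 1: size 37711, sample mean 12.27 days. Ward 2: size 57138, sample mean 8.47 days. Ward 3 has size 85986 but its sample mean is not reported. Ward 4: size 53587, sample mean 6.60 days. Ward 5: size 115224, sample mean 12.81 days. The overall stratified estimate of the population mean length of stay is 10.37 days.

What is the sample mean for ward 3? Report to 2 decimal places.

9.88

Σ Nₕx̄ₕ = N·μ, so 85986·x̄_3 = 349646·10.37 − (37711·12.27 + 57138·8.47 + 53587·6.60 + 115224·12.81).
= 3625829.02 − 2776366.47 = 849462.55.
x̄_3 = 849462.55 / 85986 = 9.8791... → 9.88.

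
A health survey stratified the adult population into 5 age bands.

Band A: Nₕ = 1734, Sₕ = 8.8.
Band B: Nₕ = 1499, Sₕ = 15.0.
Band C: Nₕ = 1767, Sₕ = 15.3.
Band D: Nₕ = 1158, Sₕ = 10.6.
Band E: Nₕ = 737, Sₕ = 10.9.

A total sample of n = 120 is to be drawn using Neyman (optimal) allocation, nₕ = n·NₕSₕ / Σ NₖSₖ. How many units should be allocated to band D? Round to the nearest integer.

Σ NₕSₕ = 1734·8.8 + 1499·15.0 + 1767·15.3 + 1158·10.6 + 737·10.9 = 85087.4.
Share for D: 12274.8/85087.4 = 0.14426.
n_D = 120 × 0.14426 = 17.311... → 17.

17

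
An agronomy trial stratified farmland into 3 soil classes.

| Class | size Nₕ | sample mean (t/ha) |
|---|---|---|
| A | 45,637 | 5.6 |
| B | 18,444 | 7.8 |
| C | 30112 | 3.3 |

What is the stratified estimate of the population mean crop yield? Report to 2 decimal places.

5.30

x̄_st = (Σ Nₕx̄ₕ) / (Σ Nₕ) = (45637·5.6 + 18444·7.8 + 30112·3.3) / 94193
= 498800 / 94193 = 5.2955... → 5.30.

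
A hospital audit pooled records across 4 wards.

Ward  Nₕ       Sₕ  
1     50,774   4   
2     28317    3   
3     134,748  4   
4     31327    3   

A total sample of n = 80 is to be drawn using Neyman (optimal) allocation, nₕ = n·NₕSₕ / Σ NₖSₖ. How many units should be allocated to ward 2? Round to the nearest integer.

7

1: NₕSₕ = 50774·4 = 203096
2: NₕSₕ = 28317·3 = 84951
3: NₕSₕ = 134748·4 = 538992
4: NₕSₕ = 31327·3 = 93981
Σ NₕSₕ = 921020.
n_2 = 80·84951/921020 = 7.379... → 7.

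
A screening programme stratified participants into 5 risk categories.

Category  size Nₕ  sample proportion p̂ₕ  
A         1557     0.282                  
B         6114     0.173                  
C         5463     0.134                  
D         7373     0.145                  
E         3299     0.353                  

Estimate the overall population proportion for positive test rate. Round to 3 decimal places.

0.187

Wₕ = Nₕ/N with N = 23806: 0.0654, 0.2568, 0.2295, 0.3097, 0.1386.
p̂_st = 0.0654·0.282 + 0.2568·0.173 + 0.2295·0.134 + 0.3097·0.145 + 0.1386·0.353 ≈ 0.18745... → 0.187.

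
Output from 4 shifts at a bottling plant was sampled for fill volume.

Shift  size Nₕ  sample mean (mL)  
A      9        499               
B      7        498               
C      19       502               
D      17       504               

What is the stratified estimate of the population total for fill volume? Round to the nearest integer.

Population total = Σ Nₕ·x̄ₕ (each stratum's size times its mean).
9·499 + 7·498 + 19·502 + 17·504 = 4491 + 3486 + 9538 + 8568 = 26083.

26083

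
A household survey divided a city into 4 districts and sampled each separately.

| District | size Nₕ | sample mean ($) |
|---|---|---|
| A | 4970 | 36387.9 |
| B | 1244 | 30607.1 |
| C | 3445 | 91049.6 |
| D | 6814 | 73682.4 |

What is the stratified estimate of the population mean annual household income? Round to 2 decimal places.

N = 4970 + 1244 + 3445 + 6814 = 16473.
The stratified mean weights each stratum mean by its population share Nₕ/N.
Σ Nₕx̄ₕ = 4970·36387.9 + 1244·30607.1 + 3445·91049.6 + 6814·73682.4 = 180847863 + 38075232.4 + 313665872 + 502071873.6 = 1034660841.
Divide by N: 1034660841 / 16473 = 62809.4968... → 62809.50.

62809.50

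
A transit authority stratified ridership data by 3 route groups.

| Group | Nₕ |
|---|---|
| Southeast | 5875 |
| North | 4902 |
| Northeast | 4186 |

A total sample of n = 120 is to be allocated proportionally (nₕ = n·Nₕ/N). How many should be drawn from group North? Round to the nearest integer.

N = 5875 + 4902 + 4186 = 14963.
n_North = 120·4902/14963 = 39.313... → 39.

39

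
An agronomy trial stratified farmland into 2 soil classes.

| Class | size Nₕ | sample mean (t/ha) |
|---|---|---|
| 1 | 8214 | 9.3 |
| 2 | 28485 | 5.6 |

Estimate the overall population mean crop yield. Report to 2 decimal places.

6.43

N = 36699; weights Wₕ = Nₕ/N = (0.2238, 0.7762).
x̄_st = Σ Wₕ·x̄ₕ = 0.2238·9.3 + 0.7762·5.6 ≈ 6.4281...
→ 6.43.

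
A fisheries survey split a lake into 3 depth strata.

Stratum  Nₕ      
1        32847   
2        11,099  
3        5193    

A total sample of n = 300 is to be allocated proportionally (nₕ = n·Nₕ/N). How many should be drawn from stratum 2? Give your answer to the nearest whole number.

68

N = 32847 + 11099 + 5193 = 49139.
n_2 = 300·11099/49139 = 67.761... → 68.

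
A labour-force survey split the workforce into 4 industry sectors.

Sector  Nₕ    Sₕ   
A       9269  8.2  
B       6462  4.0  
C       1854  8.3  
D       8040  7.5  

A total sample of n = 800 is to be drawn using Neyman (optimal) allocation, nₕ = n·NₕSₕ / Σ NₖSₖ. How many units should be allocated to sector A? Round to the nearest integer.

A: NₕSₕ = 9269·8.2 = 76005.8
B: NₕSₕ = 6462·4.0 = 25848
C: NₕSₕ = 1854·8.3 = 15388.2
D: NₕSₕ = 8040·7.5 = 60300
Σ NₕSₕ = 177542.
n_A = 800·76005.8/177542 = 342.480... → 342.

342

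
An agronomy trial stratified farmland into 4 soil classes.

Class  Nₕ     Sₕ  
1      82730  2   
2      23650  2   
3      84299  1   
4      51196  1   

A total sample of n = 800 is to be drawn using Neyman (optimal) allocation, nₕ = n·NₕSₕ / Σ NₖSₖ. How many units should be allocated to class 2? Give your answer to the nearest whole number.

109

1: NₕSₕ = 82730·2 = 165460
2: NₕSₕ = 23650·2 = 47300
3: NₕSₕ = 84299·1 = 84299
4: NₕSₕ = 51196·1 = 51196
Σ NₕSₕ = 348255.
n_2 = 800·47300/348255 = 108.656... → 109.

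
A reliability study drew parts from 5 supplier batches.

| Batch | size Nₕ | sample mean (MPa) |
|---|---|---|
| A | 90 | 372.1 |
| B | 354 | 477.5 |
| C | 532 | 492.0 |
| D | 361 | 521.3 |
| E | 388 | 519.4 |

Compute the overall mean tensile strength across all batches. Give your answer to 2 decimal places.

495.06

N = 90 + 354 + 532 + 361 + 388 = 1725.
Weight each subgroup mean by Nₕ/N and sum.
Σ Nₕx̄ₕ = 90·372.1 + 354·477.5 + 532·492.0 + 361·521.3 + 388·519.4 = 33489 + 169035 + 261744 + 188189.3 + 201527.2 = 853984.5.
Divide by N: 853984.5 / 1725 = 495.0635... → 495.06.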